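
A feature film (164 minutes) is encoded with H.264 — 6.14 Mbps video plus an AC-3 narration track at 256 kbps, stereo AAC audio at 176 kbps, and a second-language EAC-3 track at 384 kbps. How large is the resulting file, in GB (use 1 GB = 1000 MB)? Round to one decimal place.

8.6 GB

164 min = 9840 s
Audio total: 256 + 176 + 384 = 816 kbps = 0.816 Mbps.
Total bitrate: 6.14 + 0.816 = 6.956 Mbps.
Stream data: 6.956 Mbps × 9840 s = 68447.0 Mb.
68,447 Mb ÷ 8 = 8,556 MB → 8.556 GB.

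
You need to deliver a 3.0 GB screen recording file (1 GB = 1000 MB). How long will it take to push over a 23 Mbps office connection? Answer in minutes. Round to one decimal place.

17.4 minutes

File: 3.0 GB = 24000.0 Mb.
At 23 Mbps: 24000.0 / 23 = 1043.5 s ≈ 17.4 minutes.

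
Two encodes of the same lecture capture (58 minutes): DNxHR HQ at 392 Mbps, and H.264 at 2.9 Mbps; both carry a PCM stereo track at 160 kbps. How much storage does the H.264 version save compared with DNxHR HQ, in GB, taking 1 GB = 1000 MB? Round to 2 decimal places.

169.26 GB

58 min = 3480 s
Audio: 160 kbps = 0.160 Mbps.
DNxHR HQ: 392.160 Mbps × 3480 s = 1364716.8 Mb = 170.590 GB.
H.264: 3.060 Mbps × 3480 s = 10648.8 Mb = 1.331 GB.
Saving: 170.590 − 1.331 = 169.258 GB.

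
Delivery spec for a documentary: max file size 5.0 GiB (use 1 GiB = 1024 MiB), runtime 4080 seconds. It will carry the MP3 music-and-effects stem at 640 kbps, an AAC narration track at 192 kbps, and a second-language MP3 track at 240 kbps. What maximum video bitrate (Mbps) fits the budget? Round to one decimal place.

Budget: 5.0 GiB = 42949.7 Mb.
Total bitrate budget: 42949.7 Mb / 4080 s = 10.527 Mbps.
Audio total: 640 + 192 + 240 = 1072 kbps = 1.072 Mbps.
Video: 10.527 − 1.072 = 9.455 Mbps.

9.5 Mbps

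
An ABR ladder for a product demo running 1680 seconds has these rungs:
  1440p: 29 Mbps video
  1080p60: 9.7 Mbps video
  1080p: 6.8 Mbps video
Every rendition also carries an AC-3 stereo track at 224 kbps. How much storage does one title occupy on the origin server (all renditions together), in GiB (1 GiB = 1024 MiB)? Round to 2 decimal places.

Audio: 224 kbps = 0.224 Mbps.
Sum of rendition bitrates: (29+0.224) + (9.7+0.224) + (6.8+0.224) = 46.172 Mbps.
× 1680 s = 77,569 Mb = 9,696 MB = 9.030 GiB.

9.03 GiB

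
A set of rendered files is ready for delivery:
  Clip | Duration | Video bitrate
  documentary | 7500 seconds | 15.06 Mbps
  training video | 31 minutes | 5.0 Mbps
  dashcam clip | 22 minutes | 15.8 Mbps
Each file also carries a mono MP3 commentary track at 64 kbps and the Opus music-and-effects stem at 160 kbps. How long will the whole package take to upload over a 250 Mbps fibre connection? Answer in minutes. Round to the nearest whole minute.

Audio total: 64 + 160 = 224 kbps = 0.224 Mbps.
documentary: 15.284 Mbps × 7500 s = 114630.0 Mb
training video: 5.224 Mbps × 1860 s = 9716.6 Mb
dashcam clip: 16.024 Mbps × 1320 s = 21151.7 Mb
Total: 145498.3 Mb = 18187.3 MB.
At 250 Mbps: 145498.3 / 250 = 582 s ≈ 9.7 minutes.

10 minutes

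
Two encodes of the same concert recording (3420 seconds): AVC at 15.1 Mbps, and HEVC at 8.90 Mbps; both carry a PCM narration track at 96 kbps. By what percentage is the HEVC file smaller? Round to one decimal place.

Audio: 96 kbps = 0.096 Mbps.
AVC: 15.196 Mbps × 3420 s = 51970.3 Mb = 6.496 GB.
HEVC: 8.996 Mbps × 3420 s = 30766.3 Mb = 3.846 GB.
Reduction: (1 − 3.846/6.496) × 100 = 40.80%.

40.8%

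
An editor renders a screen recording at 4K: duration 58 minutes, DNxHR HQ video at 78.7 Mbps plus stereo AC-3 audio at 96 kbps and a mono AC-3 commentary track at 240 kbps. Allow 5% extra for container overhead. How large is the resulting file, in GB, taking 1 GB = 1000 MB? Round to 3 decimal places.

58 min = 3480 s
Audio total: 96 + 240 = 336 kbps = 0.336 Mbps.
Total bitrate: 78.7 + 0.336 = 79.036 Mbps.
Stream data: 79.036 Mbps × 3480 s = 275045.3 Mb.
With 5% container overhead: ×1.05.
288,798 Mb ÷ 8 = 36,100 MB → 36.10 GB.

36.100 GB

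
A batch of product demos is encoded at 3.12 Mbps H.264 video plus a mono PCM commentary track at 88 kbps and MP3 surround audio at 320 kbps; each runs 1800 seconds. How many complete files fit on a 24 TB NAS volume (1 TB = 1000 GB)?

Audio total: 88 + 320 = 408 kbps = 0.408 Mbps.
Total bitrate: 3.528 Mbps.
Per item: 3.528 Mbps × 1800 s = 6,350 Mb = 793.8 MB.
Capacity: 24 TB = 192,000,000 Mb; 30234.32 items → 30234 complete.

30234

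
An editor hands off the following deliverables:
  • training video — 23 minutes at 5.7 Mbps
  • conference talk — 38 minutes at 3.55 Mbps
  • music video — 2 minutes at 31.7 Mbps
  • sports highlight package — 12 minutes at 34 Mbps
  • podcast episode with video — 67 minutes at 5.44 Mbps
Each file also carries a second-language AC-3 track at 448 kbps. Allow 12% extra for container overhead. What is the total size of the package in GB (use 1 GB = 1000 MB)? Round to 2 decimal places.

9.79 GB

Audio: 448 kbps = 0.448 Mbps.
training video: 6.148 Mbps × 1380 s × 1.12 = 9502.3 Mb
conference talk: 3.998 Mbps × 2280 s × 1.12 = 10209.3 Mb
music video: 32.148 Mbps × 120 s × 1.12 = 4320.7 Mb
sports highlight package: 34.448 Mbps × 720 s × 1.12 = 27778.9 Mb
podcast episode with video: 5.888 Mbps × 4020 s × 1.12 = 26510.1 Mb
Total: 78321.3 Mb = 9790.2 MB.
= 9.790 GB.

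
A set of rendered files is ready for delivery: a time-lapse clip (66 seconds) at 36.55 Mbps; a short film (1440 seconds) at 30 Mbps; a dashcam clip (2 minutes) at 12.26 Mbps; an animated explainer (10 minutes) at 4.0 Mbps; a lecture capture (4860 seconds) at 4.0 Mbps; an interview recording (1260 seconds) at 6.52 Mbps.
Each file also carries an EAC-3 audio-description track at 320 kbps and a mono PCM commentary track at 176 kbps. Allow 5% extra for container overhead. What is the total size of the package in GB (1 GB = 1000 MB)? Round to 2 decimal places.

Audio total: 320 + 176 = 496 kbps = 0.496 Mbps.
time-lapse clip: 37.046 Mbps × 66 s × 1.05 = 2567.3 Mb
short film: 30.496 Mbps × 1440 s × 1.05 = 46110.0 Mb
dashcam clip: 12.756 Mbps × 120 s × 1.05 = 1607.3 Mb
animated explainer: 4.496 Mbps × 600 s × 1.05 = 2832.5 Mb
lecture capture: 4.496 Mbps × 4860 s × 1.05 = 22943.1 Mb
interview recording: 7.016 Mbps × 1260 s × 1.05 = 9282.2 Mb
Total: 85342.2 Mb = 10667.8 MB.
= 10.67 GB.

10.67 GB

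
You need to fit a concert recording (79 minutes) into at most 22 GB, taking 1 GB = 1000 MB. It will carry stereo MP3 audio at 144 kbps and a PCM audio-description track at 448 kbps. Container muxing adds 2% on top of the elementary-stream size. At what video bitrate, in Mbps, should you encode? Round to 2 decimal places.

35.81 Mbps

Budget: 22 GB = 176000.0 Mb.
Stream payload after overhead: 176000.0 / 1.02 = 172549.0 Mb.
79 min = 4740 s
Total bitrate budget: 172549.0 Mb / 4740 s = 36.403 Mbps.
Audio total: 144 + 448 = 592 kbps = 0.592 Mbps.
Video: 36.403 − 0.592 = 35.811 Mbps.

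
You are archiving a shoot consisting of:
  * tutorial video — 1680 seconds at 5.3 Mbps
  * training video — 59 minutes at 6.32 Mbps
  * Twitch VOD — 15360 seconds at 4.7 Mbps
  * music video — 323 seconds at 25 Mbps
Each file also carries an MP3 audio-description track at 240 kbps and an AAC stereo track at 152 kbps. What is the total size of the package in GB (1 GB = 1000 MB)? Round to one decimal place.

15.0 GB

Audio total: 240 + 152 = 392 kbps = 0.392 Mbps.
tutorial video: 5.692 Mbps × 1680 s = 9562.6 Mb
training video: 6.712 Mbps × 3540 s = 23760.5 Mb
Twitch VOD: 5.092 Mbps × 15360 s = 78213.1 Mb
music video: 25.392 Mbps × 323 s = 8201.6 Mb
Total: 119737.8 Mb = 14967.2 MB.
= 14.97 GB.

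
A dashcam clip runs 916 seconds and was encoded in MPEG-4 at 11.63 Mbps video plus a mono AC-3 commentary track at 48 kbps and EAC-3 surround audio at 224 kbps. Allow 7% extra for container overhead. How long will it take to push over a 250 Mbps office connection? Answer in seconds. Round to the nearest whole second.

Audio total: 48 + 224 = 272 kbps = 0.272 Mbps.
Total bitrate: 11.902 Mbps.
File: 11.902 Mbps × 916 s = 10902.2 Mb.
With 7% container overhead: ×1.07. → 11665.4 Mb.
At 250 Mbps: 11665.4 / 250 = 46.7 s ≈ 46.7 seconds.

47 seconds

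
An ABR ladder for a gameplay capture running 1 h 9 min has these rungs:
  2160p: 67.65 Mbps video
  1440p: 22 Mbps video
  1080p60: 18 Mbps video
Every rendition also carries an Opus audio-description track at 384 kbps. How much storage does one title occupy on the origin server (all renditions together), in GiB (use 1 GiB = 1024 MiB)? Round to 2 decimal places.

52.44 GiB

1 h 9 min = 69 min = 4140 s
Audio: 384 kbps = 0.384 Mbps.
Sum of rendition bitrates: (67.65+0.384) + (22+0.384) + (18+0.384) = 108.802 Mbps.
× 4140 s = 450,440 Mb = 56,305 MB = 52.44 GiB.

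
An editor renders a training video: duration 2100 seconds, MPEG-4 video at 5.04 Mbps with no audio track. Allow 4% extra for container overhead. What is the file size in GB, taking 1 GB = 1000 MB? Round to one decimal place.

1.4 GB

Total bitrate: 5.04 Mbps.
Stream data: 5.040 Mbps × 2100 s = 10584.0 Mb.
With 4% container overhead: ×1.04.
11,007 Mb ÷ 8 = 1,376 MB → 1.376 GB.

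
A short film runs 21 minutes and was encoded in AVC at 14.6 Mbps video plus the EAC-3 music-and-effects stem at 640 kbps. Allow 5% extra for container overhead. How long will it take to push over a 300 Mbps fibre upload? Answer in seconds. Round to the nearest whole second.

21 min = 1260 s
Audio: 640 kbps = 0.640 Mbps.
Total bitrate: 15.240 Mbps.
File: 15.240 Mbps × 1260 s = 19202.4 Mb.
With 5% container overhead: ×1.05. → 20162.5 Mb.
At 300 Mbps: 20162.5 / 300 = 67.2 s ≈ 67.2 seconds.

67 seconds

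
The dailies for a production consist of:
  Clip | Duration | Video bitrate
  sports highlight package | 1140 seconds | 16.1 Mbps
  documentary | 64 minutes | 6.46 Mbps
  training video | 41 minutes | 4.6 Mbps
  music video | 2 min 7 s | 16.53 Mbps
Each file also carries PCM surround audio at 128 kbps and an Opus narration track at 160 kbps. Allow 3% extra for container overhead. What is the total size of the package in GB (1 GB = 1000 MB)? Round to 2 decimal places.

Audio total: 128 + 160 = 288 kbps = 0.288 Mbps.
sports highlight package: 16.388 Mbps × 1140 s × 1.03 = 19242.8 Mb
documentary: 6.748 Mbps × 3840 s × 1.03 = 26689.7 Mb
training video: 4.888 Mbps × 2460 s × 1.03 = 12385.2 Mb
music video: 16.818 Mbps × 127 s × 1.03 = 2200.0 Mb
Total: 60517.7 Mb = 7564.7 MB.
= 7.565 GB.

7.56 GB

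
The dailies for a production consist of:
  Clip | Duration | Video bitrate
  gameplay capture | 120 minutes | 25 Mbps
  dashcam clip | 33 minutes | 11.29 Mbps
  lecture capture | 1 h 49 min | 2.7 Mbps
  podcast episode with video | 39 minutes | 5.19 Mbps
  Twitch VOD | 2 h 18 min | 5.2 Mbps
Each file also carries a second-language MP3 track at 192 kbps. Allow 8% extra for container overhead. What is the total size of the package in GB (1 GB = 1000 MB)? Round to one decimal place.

Audio: 192 kbps = 0.192 Mbps.
gameplay capture: 25.192 Mbps × 7200 s × 1.08 = 195893.0 Mb
dashcam clip: 11.482 Mbps × 1980 s × 1.08 = 24553.1 Mb
lecture capture: 2.892 Mbps × 6540 s × 1.08 = 20426.8 Mb
podcast episode with video: 5.382 Mbps × 2340 s × 1.08 = 13601.4 Mb
Twitch VOD: 5.392 Mbps × 8280 s × 1.08 = 48217.4 Mb
Total: 302691.7 Mb = 37836.5 MB.
= 37.84 GB.

37.8 GB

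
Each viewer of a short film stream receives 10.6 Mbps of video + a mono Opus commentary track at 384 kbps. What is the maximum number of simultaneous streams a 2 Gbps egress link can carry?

Audio: 384 kbps = 0.384 Mbps.
Per-viewer media rate: 10.984 Mbps.
2 Gbps = 2,000 Mbps; 2,000 / 10.984 = 182.08 → 182 viewers.

182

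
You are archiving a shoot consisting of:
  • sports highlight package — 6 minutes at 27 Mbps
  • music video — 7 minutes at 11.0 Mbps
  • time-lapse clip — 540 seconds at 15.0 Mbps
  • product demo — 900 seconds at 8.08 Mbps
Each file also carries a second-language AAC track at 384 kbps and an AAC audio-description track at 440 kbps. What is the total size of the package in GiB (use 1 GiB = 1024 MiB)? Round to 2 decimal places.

3.67 GiB

Audio total: 384 + 440 = 824 kbps = 0.824 Mbps.
sports highlight package: 27.824 Mbps × 360 s = 10016.6 Mb
music video: 11.824 Mbps × 420 s = 4966.1 Mb
time-lapse clip: 15.824 Mbps × 540 s = 8545.0 Mb
product demo: 8.904 Mbps × 900 s = 8013.6 Mb
Total: 31541.3 Mb = 3942.7 MB.
= 3.672 GiB.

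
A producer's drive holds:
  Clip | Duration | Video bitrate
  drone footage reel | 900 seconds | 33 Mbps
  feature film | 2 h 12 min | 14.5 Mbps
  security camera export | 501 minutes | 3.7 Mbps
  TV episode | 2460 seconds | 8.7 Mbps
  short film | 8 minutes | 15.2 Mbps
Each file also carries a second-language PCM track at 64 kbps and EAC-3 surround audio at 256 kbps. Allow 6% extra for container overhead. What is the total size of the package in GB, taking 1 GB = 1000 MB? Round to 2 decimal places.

39.46 GB

Audio total: 64 + 256 = 320 kbps = 0.320 Mbps.
drone footage reel: 33.320 Mbps × 900 s × 1.06 = 31787.3 Mb
feature film: 14.820 Mbps × 7920 s × 1.06 = 124416.9 Mb
security camera export: 4.020 Mbps × 30060 s × 1.06 = 128091.7 Mb
TV episode: 9.020 Mbps × 2460 s × 1.06 = 23520.6 Mb
short film: 15.520 Mbps × 480 s × 1.06 = 7896.6 Mb
Total: 315712.9 Mb = 39464.1 MB.
= 39.46 GB.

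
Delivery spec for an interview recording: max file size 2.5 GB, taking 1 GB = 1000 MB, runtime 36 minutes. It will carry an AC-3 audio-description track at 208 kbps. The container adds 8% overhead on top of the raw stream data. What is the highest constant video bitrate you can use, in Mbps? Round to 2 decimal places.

8.37 Mbps

Budget: 2.5 GB = 20000.0 Mb.
Stream payload after overhead: 20000.0 / 1.08 = 18518.5 Mb.
36 min = 2160 s
Total bitrate budget: 18518.5 Mb / 2160 s = 8.573 Mbps.
Audio: 208 kbps = 0.208 Mbps.
Video: 8.573 − 0.208 = 8.365 Mbps.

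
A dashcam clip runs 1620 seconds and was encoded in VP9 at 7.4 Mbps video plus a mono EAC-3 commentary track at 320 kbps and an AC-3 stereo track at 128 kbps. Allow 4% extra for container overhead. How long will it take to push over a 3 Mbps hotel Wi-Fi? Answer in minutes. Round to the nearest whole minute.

Audio total: 320 + 128 = 448 kbps = 0.448 Mbps.
Total bitrate: 7.848 Mbps.
File: 7.848 Mbps × 1620 s = 12713.8 Mb.
With 4% container overhead: ×1.04. → 13222.3 Mb.
At 3 Mbps: 13222.3 / 3 = 4407.4 s ≈ 73.5 minutes.

73 minutes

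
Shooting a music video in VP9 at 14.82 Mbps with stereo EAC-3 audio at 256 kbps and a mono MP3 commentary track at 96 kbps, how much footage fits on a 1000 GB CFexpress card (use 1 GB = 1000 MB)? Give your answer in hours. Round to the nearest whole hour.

146 hours

Audio total: 256 + 96 = 352 kbps = 0.352 Mbps.
Total bitrate: 14.82 + 0.352 = 15.172 Mbps.
Capacity: 1000 GB = 8,000,000 Mb.
Recording time: 8,000,000 / 15.172 = 527,287 s ≈ 146 hours.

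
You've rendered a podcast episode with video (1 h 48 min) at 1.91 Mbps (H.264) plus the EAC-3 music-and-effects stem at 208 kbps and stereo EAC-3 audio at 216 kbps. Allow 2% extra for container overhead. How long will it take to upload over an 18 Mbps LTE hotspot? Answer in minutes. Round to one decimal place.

14.3 minutes

1 h 48 min = 108 min = 6480 s
Audio total: 208 + 216 = 424 kbps = 0.424 Mbps.
Total bitrate: 2.334 Mbps.
File: 2.334 Mbps × 6480 s = 15124.3 Mb.
With 2% container overhead: ×1.02. → 15426.8 Mb.
At 18 Mbps: 15426.8 / 18 = 857.0 s ≈ 14.3 minutes.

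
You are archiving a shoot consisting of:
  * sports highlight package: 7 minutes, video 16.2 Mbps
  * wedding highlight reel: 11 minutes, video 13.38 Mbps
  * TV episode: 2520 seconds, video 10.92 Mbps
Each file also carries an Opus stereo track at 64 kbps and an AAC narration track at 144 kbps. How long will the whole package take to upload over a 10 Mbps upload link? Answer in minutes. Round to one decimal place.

73.2 minutes

Audio total: 64 + 144 = 208 kbps = 0.208 Mbps.
sports highlight package: 16.408 Mbps × 420 s = 6891.4 Mb
wedding highlight reel: 13.588 Mbps × 660 s = 8968.1 Mb
TV episode: 11.128 Mbps × 2520 s = 28042.6 Mb
Total: 43902.0 Mb = 5487.8 MB.
At 10 Mbps: 43902.0 / 10 = 4390 s ≈ 73.2 minutes.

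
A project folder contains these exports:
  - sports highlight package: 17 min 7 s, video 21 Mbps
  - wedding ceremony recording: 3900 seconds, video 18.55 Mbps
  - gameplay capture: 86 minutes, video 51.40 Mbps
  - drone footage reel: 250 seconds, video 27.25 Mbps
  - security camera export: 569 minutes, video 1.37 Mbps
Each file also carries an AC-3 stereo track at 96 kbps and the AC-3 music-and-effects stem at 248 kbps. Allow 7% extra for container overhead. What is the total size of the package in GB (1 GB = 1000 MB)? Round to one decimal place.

Audio total: 96 + 248 = 344 kbps = 0.344 Mbps.
sports highlight package: 21.344 Mbps × 1027 s × 1.07 = 23454.7 Mb
wedding ceremony recording: 18.894 Mbps × 3900 s × 1.07 = 78844.7 Mb
gameplay capture: 51.744 Mbps × 5160 s × 1.07 = 285689.0 Mb
drone footage reel: 27.594 Mbps × 250 s × 1.07 = 7381.4 Mb
security camera export: 1.714 Mbps × 34140 s × 1.07 = 62612.1 Mb
Total: 457981.8 Mb = 57247.7 MB.
= 57.25 GB.

57.2 GB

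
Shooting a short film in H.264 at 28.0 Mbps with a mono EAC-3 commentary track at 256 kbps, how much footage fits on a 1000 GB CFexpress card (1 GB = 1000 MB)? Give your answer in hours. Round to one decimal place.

Audio: 256 kbps = 0.256 Mbps.
Total bitrate: 28.0 + 0.256 = 28.256 Mbps.
Capacity: 1000 GB = 8,000,000 Mb.
Recording time: 8,000,000 / 28.256 = 283,126 s ≈ 78.6 hours.

78.6 hours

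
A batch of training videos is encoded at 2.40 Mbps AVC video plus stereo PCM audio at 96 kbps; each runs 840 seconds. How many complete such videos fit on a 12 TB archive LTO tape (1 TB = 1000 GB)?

Audio: 96 kbps = 0.096 Mbps.
Total bitrate: 2.496 Mbps.
Per item: 2.496 Mbps × 840 s = 2,097 Mb = 262.1 MB.
Capacity: 12 TB = 96,000,000 Mb; 45787.55 items → 45787 complete.

45787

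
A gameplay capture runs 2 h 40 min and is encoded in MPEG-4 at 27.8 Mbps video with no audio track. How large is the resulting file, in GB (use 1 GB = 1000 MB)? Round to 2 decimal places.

33.36 GB

2 h 40 min = 160 min = 9600 s
Total bitrate: 27.8 Mbps.
Stream data: 27.800 Mbps × 9600 s = 266880.0 Mb.
266,880 Mb ÷ 8 = 33,360 MB → 33.36 GB.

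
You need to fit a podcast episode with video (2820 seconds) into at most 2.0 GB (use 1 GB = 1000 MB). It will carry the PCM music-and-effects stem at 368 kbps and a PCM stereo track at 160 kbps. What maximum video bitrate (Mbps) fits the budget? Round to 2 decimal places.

Budget: 2.0 GB = 16000.0 Mb.
Total bitrate budget: 16000.0 Mb / 2820 s = 5.674 Mbps.
Audio total: 368 + 160 = 528 kbps = 0.528 Mbps.
Video: 5.674 − 0.528 = 5.146 Mbps.

5.15 Mbps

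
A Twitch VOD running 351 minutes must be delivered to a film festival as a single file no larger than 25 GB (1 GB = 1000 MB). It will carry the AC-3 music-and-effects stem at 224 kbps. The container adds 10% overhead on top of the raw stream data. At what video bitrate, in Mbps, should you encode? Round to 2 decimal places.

Budget: 25 GB = 200000.0 Mb.
Stream payload after overhead: 200000.0 / 1.10 = 181818.2 Mb.
351 min = 21060 s
Total bitrate budget: 181818.2 Mb / 21060 s = 8.633 Mbps.
Audio: 224 kbps = 0.224 Mbps.
Video: 8.633 − 0.224 = 8.409 Mbps.

8.41 Mbps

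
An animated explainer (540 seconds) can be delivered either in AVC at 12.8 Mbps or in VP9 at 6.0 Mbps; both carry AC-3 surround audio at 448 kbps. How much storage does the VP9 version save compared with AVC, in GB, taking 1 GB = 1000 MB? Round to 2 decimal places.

Audio: 448 kbps = 0.448 Mbps.
AVC: 13.248 Mbps × 540 s = 7153.9 Mb = 0.894 GB.
VP9: 6.448 Mbps × 540 s = 3481.9 Mb = 0.435 GB.
Saving: 0.894 − 0.435 = 0.459 GB.

0.46 GB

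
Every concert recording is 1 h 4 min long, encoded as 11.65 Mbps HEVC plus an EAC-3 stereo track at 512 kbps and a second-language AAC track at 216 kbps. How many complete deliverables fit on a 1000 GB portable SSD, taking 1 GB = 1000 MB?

168

1 h 4 min = 64 min = 3840 s
Audio total: 512 + 216 = 728 kbps = 0.728 Mbps.
Total bitrate: 12.378 Mbps.
Per item: 12.378 Mbps × 3840 s = 47,532 Mb = 5,941 MB.
Capacity: 1000 GB = 8,000,000 Mb; 168.31 items → 168 complete.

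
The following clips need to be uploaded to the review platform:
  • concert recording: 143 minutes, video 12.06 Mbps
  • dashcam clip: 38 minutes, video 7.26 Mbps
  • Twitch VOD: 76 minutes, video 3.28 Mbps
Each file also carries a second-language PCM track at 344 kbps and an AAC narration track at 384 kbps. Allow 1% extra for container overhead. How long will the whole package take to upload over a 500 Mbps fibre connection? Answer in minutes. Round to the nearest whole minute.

5 minutes

Audio total: 344 + 384 = 728 kbps = 0.728 Mbps.
concert recording: 12.788 Mbps × 8580 s × 1.01 = 110818.3 Mb
dashcam clip: 7.988 Mbps × 2280 s × 1.01 = 18394.8 Mb
Twitch VOD: 4.008 Mbps × 4560 s × 1.01 = 18459.2 Mb
Total: 147672.3 Mb = 18459.0 MB.
At 500 Mbps: 147672.3 / 500 = 295 s ≈ 4.92 minutes.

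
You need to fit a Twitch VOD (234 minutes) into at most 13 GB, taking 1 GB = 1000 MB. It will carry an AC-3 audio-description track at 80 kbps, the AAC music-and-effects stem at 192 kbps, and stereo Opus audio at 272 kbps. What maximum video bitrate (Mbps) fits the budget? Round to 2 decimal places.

Budget: 13 GB = 104000.0 Mb.
234 min = 14040 s
Total bitrate budget: 104000.0 Mb / 14040 s = 7.407 Mbps.
Audio total: 80 + 192 + 272 = 544 kbps = 0.544 Mbps.
Video: 7.407 − 0.544 = 6.863 Mbps.

6.86 Mbps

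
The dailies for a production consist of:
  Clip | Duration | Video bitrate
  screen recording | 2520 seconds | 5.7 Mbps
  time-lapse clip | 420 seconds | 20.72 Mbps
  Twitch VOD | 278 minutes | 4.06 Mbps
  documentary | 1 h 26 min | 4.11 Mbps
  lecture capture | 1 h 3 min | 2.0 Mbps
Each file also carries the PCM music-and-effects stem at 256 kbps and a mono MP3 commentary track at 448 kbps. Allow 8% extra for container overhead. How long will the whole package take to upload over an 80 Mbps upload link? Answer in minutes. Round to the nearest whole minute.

Audio total: 256 + 448 = 704 kbps = 0.704 Mbps.
screen recording: 6.404 Mbps × 2520 s × 1.08 = 17429.1 Mb
time-lapse clip: 21.424 Mbps × 420 s × 1.08 = 9717.9 Mb
Twitch VOD: 4.764 Mbps × 16680 s × 1.08 = 85820.6 Mb
documentary: 4.814 Mbps × 5160 s × 1.08 = 26827.5 Mb
lecture capture: 2.704 Mbps × 3780 s × 1.08 = 11038.8 Mb
Total: 150833.9 Mb = 18854.2 MB.
At 80 Mbps: 150833.9 / 80 = 1885 s ≈ 31.4 minutes.

31 minutes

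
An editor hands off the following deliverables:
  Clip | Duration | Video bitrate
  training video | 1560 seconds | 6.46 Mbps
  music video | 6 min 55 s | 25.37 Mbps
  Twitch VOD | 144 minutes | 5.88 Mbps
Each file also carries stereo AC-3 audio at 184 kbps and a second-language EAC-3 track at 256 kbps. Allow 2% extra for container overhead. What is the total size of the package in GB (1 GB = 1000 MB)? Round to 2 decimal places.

Audio total: 184 + 256 = 440 kbps = 0.440 Mbps.
training video: 6.900 Mbps × 1560 s × 1.02 = 10979.3 Mb
music video: 25.810 Mbps × 415 s × 1.02 = 10925.4 Mb
Twitch VOD: 6.320 Mbps × 8640 s × 1.02 = 55696.9 Mb
Total: 77601.5 Mb = 9700.2 MB.
= 9.700 GB.

9.70 GB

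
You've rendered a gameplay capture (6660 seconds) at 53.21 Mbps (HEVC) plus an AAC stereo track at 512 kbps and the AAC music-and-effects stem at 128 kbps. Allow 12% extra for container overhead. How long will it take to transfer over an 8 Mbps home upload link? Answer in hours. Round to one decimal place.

Audio total: 512 + 128 = 640 kbps = 0.640 Mbps.
Total bitrate: 53.850 Mbps.
File: 53.850 Mbps × 6660 s = 358641.0 Mb.
With 12% container overhead: ×1.12. → 401677.9 Mb.
At 8 Mbps: 401677.9 / 8 = 50209.7 s ≈ 13.9 hours.

13.9 hours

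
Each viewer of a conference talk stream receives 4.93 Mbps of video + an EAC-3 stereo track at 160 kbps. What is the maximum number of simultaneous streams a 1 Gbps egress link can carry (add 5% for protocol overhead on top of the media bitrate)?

187

Audio: 160 kbps = 0.160 Mbps.
Per-viewer media rate: 5.090 Mbps.
On the wire with 5% overhead: 5.345 Mbps.
1 Gbps = 1,000 Mbps; 1,000 / 5.345 = 187.11 → 187 viewers.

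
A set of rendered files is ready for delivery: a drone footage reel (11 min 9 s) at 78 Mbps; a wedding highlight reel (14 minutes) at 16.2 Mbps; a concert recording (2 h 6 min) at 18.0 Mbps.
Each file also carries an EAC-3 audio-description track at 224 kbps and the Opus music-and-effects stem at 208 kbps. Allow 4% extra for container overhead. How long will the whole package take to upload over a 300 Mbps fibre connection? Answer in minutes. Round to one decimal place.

11.9 minutes

Audio total: 224 + 208 = 432 kbps = 0.432 Mbps.
drone footage reel: 78.432 Mbps × 669 s × 1.04 = 54569.8 Mb
wedding highlight reel: 16.632 Mbps × 840 s × 1.04 = 14529.7 Mb
concert recording: 18.432 Mbps × 7560 s × 1.04 = 144919.8 Mb
Total: 214019.3 Mb = 26752.4 MB.
At 300 Mbps: 214019.3 / 300 = 713 s ≈ 11.9 minutes.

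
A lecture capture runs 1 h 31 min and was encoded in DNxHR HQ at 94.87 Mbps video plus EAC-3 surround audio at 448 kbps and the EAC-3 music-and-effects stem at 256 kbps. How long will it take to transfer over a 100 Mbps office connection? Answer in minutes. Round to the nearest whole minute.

1 h 31 min = 91 min = 5460 s
Audio total: 448 + 256 = 704 kbps = 0.704 Mbps.
Total bitrate: 95.574 Mbps.
File: 95.574 Mbps × 5460 s = 521834.0 Mb.
At 100 Mbps: 521834.0 / 100 = 5218.3 s ≈ 87 minutes.

87 minutes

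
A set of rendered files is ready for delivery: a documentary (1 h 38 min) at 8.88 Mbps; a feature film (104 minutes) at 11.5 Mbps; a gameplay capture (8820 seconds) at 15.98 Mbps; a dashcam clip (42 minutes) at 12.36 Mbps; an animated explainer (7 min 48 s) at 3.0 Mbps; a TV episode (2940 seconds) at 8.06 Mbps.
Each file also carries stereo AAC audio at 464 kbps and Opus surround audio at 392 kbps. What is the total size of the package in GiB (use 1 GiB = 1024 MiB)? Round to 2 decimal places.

40.07 GiB

Audio total: 464 + 392 = 856 kbps = 0.856 Mbps.
documentary: 9.736 Mbps × 5880 s = 57247.7 Mb
feature film: 12.356 Mbps × 6240 s = 77101.4 Mb
gameplay capture: 16.836 Mbps × 8820 s = 148493.5 Mb
dashcam clip: 13.216 Mbps × 2520 s = 33304.3 Mb
animated explainer: 3.856 Mbps × 468 s = 1804.6 Mb
TV episode: 8.916 Mbps × 2940 s = 26213.0 Mb
Total: 344164.6 Mb = 43020.6 MB.
= 40.07 GiB.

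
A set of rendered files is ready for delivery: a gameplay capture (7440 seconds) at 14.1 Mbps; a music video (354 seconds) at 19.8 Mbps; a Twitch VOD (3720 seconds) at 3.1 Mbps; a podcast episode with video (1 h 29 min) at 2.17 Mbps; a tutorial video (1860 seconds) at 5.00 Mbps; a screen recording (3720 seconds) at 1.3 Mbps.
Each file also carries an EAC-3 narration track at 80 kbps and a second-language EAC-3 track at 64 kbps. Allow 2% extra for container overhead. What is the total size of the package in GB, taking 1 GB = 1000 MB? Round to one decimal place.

Audio total: 80 + 64 = 144 kbps = 0.144 Mbps.
gameplay capture: 14.244 Mbps × 7440 s × 1.02 = 108094.9 Mb
music video: 19.944 Mbps × 354 s × 1.02 = 7201.4 Mb
Twitch VOD: 3.244 Mbps × 3720 s × 1.02 = 12309.0 Mb
podcast episode with video: 2.314 Mbps × 5340 s × 1.02 = 12603.9 Mb
tutorial video: 5.144 Mbps × 1860 s × 1.02 = 9759.2 Mb
screen recording: 1.444 Mbps × 3720 s × 1.02 = 5479.1 Mb
Total: 155447.5 Mb = 19430.9 MB.
= 19.43 GB.

19.4 GB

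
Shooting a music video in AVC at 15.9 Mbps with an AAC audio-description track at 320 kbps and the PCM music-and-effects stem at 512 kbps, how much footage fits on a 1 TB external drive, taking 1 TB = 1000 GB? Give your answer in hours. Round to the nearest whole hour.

Audio total: 320 + 512 = 832 kbps = 0.832 Mbps.
Total bitrate: 15.9 + 0.832 = 16.732 Mbps.
Capacity: 1 TB = 8,000,000 Mb.
Recording time: 8,000,000 / 16.732 = 478,126 s ≈ 133 hours.

133 hours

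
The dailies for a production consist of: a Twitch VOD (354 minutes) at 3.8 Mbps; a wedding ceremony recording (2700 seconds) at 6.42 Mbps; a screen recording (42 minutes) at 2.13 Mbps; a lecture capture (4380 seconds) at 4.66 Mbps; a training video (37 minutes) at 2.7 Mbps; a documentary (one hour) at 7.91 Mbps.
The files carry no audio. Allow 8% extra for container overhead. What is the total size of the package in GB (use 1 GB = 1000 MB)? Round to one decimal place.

21.4 GB

Twitch VOD: 3.800 Mbps × 21240 s × 1.08 = 87169.0 Mb
wedding ceremony recording: 6.420 Mbps × 2700 s × 1.08 = 18720.7 Mb
screen recording: 2.130 Mbps × 2520 s × 1.08 = 5797.0 Mb
lecture capture: 4.660 Mbps × 4380 s × 1.08 = 22043.7 Mb
training video: 2.700 Mbps × 2220 s × 1.08 = 6473.5 Mb
documentary: 7.910 Mbps × 3600 s × 1.08 = 30754.1 Mb
Total: 170958.0 Mb = 21369.7 MB.
= 21.37 GB.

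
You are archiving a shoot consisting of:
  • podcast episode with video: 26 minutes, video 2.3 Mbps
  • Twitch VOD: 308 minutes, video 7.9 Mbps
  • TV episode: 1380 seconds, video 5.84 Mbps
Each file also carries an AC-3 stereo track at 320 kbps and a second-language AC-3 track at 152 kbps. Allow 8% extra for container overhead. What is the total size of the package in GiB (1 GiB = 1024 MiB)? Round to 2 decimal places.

21.09 GiB

Audio total: 320 + 152 = 472 kbps = 0.472 Mbps.
podcast episode with video: 2.772 Mbps × 1560 s × 1.08 = 4670.3 Mb
Twitch VOD: 8.372 Mbps × 18480 s × 1.08 = 167091.7 Mb
TV episode: 6.312 Mbps × 1380 s × 1.08 = 9407.4 Mb
Total: 181169.4 Mb = 22646.2 MB.
= 21.09 GiB.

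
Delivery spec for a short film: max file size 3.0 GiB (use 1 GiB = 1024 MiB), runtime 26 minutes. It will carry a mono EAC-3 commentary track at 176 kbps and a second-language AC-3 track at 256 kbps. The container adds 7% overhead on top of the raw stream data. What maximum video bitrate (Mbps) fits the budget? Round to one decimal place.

15.0 Mbps

Budget: 3.0 GiB = 25769.8 Mb.
Stream payload after overhead: 25769.8 / 1.07 = 24083.9 Mb.
26 min = 1560 s
Total bitrate budget: 24083.9 Mb / 1560 s = 15.438 Mbps.
Audio total: 176 + 256 = 432 kbps = 0.432 Mbps.
Video: 15.438 − 0.432 = 15.006 Mbps.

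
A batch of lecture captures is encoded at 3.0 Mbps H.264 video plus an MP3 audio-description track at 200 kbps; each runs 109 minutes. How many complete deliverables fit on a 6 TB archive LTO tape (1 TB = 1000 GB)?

2293

109 min = 6540 s
Audio: 200 kbps = 0.200 Mbps.
Total bitrate: 3.200 Mbps.
Per item: 3.200 Mbps × 6540 s = 20,928 Mb = 2,616 MB.
Capacity: 6 TB = 48,000,000 Mb; 2293.58 items → 2293 complete.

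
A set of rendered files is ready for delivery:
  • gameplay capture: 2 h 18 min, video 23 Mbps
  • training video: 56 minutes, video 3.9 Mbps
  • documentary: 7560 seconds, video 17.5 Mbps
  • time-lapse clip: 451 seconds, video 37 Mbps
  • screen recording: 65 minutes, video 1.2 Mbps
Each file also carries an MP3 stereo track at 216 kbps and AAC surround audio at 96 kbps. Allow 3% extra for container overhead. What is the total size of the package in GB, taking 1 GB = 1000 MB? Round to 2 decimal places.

Audio total: 216 + 96 = 312 kbps = 0.312 Mbps.
gameplay capture: 23.312 Mbps × 8280 s × 1.03 = 198814.1 Mb
training video: 4.212 Mbps × 3360 s × 1.03 = 14576.9 Mb
documentary: 17.812 Mbps × 7560 s × 1.03 = 138698.5 Mb
time-lapse clip: 37.312 Mbps × 451 s × 1.03 = 17332.5 Mb
screen recording: 1.512 Mbps × 3900 s × 1.03 = 6073.7 Mb
Total: 375495.7 Mb = 46937.0 MB.
= 46.94 GB.

46.94 GB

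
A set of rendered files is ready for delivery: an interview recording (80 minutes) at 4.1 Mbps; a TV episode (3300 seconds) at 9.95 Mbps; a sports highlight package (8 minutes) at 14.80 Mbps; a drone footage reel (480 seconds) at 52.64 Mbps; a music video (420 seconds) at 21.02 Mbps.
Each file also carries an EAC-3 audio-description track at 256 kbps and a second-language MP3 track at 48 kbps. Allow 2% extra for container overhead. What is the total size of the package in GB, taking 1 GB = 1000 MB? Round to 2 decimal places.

12.32 GB

Audio total: 256 + 48 = 304 kbps = 0.304 Mbps.
interview recording: 4.404 Mbps × 4800 s × 1.02 = 21562.0 Mb
TV episode: 10.254 Mbps × 3300 s × 1.02 = 34515.0 Mb
sports highlight package: 15.104 Mbps × 480 s × 1.02 = 7394.9 Mb
drone footage reel: 52.944 Mbps × 480 s × 1.02 = 25921.4 Mb
music video: 21.324 Mbps × 420 s × 1.02 = 9135.2 Mb
Total: 98528.5 Mb = 12316.1 MB.
= 12.32 GB.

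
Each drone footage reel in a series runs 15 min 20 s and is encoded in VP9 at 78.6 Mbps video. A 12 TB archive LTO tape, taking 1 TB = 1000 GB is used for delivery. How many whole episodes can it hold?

1327

15 min 20 s = 920 s
Per item: 78.600 Mbps × 920 s = 72,312 Mb = 9,039 MB.
Capacity: 12 TB = 96,000,000 Mb; 1327.58 items → 1327 complete.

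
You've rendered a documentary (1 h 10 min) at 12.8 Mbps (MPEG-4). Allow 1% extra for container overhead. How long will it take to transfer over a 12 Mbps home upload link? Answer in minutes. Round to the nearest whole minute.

1 h 10 min = 70 min = 4200 s
File: 12.800 Mbps × 4200 s = 53760.0 Mb.
With 1% container overhead: ×1.01. → 54297.6 Mb.
At 12 Mbps: 54297.6 / 12 = 4524.8 s ≈ 75.4 minutes.

75 minutes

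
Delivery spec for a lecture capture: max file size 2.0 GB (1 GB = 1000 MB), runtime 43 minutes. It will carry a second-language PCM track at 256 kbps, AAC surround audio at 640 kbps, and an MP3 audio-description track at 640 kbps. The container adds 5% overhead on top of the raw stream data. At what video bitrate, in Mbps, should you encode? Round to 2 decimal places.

Budget: 2.0 GB = 16000.0 Mb.
Stream payload after overhead: 16000.0 / 1.05 = 15238.1 Mb.
43 min = 2580 s
Total bitrate budget: 15238.1 Mb / 2580 s = 5.906 Mbps.
Audio total: 256 + 640 + 640 = 1536 kbps = 1.536 Mbps.
Video: 5.906 − 1.536 = 4.370 Mbps.

4.37 Mbps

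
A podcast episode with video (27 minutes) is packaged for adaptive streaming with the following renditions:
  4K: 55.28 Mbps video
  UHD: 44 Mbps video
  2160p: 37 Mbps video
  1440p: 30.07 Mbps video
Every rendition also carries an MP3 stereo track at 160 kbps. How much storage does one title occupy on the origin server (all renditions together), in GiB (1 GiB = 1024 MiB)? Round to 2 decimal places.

27 min = 1620 s
Audio: 160 kbps = 0.160 Mbps.
Sum of rendition bitrates: (55.28+0.160) + (44+0.160) + (37+0.160) + (30.07+0.160) = 166.990 Mbps.
× 1620 s = 270,524 Mb = 33,815 MB = 31.49 GiB.

31.49 GiB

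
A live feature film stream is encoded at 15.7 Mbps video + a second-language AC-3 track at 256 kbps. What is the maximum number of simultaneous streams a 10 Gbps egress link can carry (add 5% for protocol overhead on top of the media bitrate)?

596

Audio: 256 kbps = 0.256 Mbps.
Per-viewer media rate: 15.956 Mbps.
On the wire with 5% overhead: 16.754 Mbps.
10 Gbps = 10,000 Mbps; 10,000 / 16.754 = 596.88 → 596 viewers.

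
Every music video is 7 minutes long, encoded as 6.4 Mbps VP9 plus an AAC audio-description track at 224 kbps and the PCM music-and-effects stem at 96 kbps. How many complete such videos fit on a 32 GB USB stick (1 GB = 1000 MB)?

7 min = 420 s
Audio total: 224 + 96 = 320 kbps = 0.320 Mbps.
Total bitrate: 6.720 Mbps.
Per item: 6.720 Mbps × 420 s = 2,822 Mb = 352.8 MB.
Capacity: 32 GB = 256,000 Mb; 90.70 items → 90 complete.

90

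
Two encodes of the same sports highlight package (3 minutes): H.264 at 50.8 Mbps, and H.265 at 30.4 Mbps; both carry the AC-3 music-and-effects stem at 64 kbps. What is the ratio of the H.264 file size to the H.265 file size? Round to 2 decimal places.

1.67

3 min = 180 s
Audio: 64 kbps = 0.064 Mbps.
H.264: 50.864 Mbps × 180 s = 9155.5 Mb = 1.066 GiB.
H.265: 30.464 Mbps × 180 s = 5483.5 Mb = 0.638 GiB.
Ratio: 1.066 / 0.638 = 1.670.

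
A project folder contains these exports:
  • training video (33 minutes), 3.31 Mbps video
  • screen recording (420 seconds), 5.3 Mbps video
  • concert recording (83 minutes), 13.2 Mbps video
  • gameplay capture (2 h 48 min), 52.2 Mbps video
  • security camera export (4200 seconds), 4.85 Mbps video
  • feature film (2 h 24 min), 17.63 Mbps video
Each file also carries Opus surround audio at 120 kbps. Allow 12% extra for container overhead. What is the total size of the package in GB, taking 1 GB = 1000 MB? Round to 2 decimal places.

108.78 GB

Audio: 120 kbps = 0.120 Mbps.
training video: 3.430 Mbps × 1980 s × 1.12 = 7606.4 Mb
screen recording: 5.420 Mbps × 420 s × 1.12 = 2549.6 Mb
concert recording: 13.320 Mbps × 4980 s × 1.12 = 74293.6 Mb
gameplay capture: 52.320 Mbps × 10080 s × 1.12 = 590671.9 Mb
security camera export: 4.970 Mbps × 4200 s × 1.12 = 23378.9 Mb
feature film: 17.750 Mbps × 8640 s × 1.12 = 171763.2 Mb
Total: 870263.5 Mb = 108782.9 MB.
= 108.8 GB.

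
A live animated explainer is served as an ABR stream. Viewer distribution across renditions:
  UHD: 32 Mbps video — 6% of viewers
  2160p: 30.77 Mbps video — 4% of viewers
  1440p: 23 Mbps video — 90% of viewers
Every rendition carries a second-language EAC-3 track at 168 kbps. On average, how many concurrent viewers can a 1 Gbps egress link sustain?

Audio: 168 kbps = 0.168 Mbps.
Average per-viewer bitrate: 0.06×32.168 + 0.04×30.938 + 0.90×23.168 = 24.019 Mbps.
1 Gbps = 1,000 Mbps; 1,000 / 24.019 = 41.63 → 41.

41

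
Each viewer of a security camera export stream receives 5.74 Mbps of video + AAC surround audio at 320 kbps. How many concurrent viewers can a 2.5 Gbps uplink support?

412

Audio: 320 kbps = 0.320 Mbps.
Per-viewer media rate: 6.060 Mbps.
2.5 Gbps = 2,500 Mbps; 2,500 / 6.060 = 412.54 → 412 viewers.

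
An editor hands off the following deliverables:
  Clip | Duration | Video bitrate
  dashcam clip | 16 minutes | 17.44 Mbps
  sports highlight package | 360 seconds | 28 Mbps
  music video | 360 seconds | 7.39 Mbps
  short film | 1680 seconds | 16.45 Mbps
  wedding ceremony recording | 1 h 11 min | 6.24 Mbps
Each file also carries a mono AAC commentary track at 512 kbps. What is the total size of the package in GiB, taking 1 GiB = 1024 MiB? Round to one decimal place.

10.2 GiB

Audio: 512 kbps = 0.512 Mbps.
dashcam clip: 17.952 Mbps × 960 s = 17233.9 Mb
sports highlight package: 28.512 Mbps × 360 s = 10264.3 Mb
music video: 7.902 Mbps × 360 s = 2844.7 Mb
short film: 16.962 Mbps × 1680 s = 28496.2 Mb
wedding ceremony recording: 6.752 Mbps × 4260 s = 28763.5 Mb
Total: 87602.6 Mb = 10950.3 MB.
= 10.20 GiB.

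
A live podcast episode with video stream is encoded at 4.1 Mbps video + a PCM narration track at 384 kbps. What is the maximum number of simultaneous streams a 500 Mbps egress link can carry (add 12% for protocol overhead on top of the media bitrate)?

Audio: 384 kbps = 0.384 Mbps.
Per-viewer media rate: 4.484 Mbps.
On the wire with 12% overhead: 5.022 Mbps.
500 Mbps = 500.0 Mbps; 500.0 / 5.022 = 99.56 → 99 viewers.

99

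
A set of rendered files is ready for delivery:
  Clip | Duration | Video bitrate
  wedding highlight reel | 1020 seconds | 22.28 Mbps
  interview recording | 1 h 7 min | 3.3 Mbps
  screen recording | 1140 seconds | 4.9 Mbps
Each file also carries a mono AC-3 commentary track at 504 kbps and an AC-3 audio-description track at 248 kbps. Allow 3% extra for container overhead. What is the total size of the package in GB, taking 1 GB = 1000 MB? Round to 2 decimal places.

5.95 GB

Audio total: 504 + 248 = 752 kbps = 0.752 Mbps.
wedding highlight reel: 23.032 Mbps × 1020 s × 1.03 = 24197.4 Mb
interview recording: 4.052 Mbps × 4020 s × 1.03 = 16777.7 Mb
screen recording: 5.652 Mbps × 1140 s × 1.03 = 6636.6 Mb
Total: 47611.7 Mb = 5951.5 MB.
= 5.951 GB.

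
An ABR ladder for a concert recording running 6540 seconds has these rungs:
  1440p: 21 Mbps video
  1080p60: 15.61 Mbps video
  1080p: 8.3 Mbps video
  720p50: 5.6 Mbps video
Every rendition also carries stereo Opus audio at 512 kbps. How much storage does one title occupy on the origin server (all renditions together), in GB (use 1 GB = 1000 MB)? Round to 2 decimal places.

42.97 GB

Audio: 512 kbps = 0.512 Mbps.
Sum of rendition bitrates: (21+0.512) + (15.61+0.512) + (8.3+0.512) + (5.6+0.512) = 52.558 Mbps.
× 6540 s = 343,729 Mb = 42,966 MB = 42.97 GB.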